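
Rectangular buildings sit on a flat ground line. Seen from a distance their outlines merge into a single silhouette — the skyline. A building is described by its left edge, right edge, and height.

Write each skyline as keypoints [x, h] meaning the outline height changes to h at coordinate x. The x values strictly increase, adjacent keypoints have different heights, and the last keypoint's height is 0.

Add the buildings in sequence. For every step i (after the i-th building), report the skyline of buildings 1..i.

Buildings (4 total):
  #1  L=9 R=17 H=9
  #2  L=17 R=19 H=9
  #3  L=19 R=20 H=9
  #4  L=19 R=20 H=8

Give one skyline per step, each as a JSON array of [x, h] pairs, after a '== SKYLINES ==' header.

== SKYLINES ==
[[9,9],[17,0]]
[[9,9],[19,0]]
[[9,9],[20,0]]
[[9,9],[20,0]]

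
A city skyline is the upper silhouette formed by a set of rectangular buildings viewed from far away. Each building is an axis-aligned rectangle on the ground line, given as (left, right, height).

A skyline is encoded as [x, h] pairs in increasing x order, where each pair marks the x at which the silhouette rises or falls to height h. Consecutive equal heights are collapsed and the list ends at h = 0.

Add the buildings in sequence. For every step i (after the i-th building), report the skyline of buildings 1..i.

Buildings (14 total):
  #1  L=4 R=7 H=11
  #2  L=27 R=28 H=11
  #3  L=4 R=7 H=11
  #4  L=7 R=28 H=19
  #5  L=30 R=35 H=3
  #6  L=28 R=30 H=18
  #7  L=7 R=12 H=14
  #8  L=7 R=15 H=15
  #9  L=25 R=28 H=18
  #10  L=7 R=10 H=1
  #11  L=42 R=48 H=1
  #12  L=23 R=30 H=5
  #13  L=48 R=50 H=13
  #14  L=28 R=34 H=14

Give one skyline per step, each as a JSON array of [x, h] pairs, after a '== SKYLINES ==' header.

== SKYLINES ==
[[4,11],[7,0]]
[[4,11],[7,0],[27,11],[28,0]]
[[4,11],[7,0],[27,11],[28,0]]
[[4,11],[7,19],[28,0]]
[[4,11],[7,19],[28,0],[30,3],[35,0]]
[[4,11],[7,19],[28,18],[30,3],[35,0]]
[[4,11],[7,19],[28,18],[30,3],[35,0]]
[[4,11],[7,19],[28,18],[30,3],[35,0]]
[[4,11],[7,19],[28,18],[30,3],[35,0]]
[[4,11],[7,19],[28,18],[30,3],[35,0]]
[[4,11],[7,19],[28,18],[30,3],[35,0],[42,1],[48,0]]
[[4,11],[7,19],[28,18],[30,3],[35,0],[42,1],[48,0]]
[[4,11],[7,19],[28,18],[30,3],[35,0],[42,1],[48,13],[50,0]]
[[4,11],[7,19],[28,18],[30,14],[34,3],[35,0],[42,1],[48,13],[50,0]]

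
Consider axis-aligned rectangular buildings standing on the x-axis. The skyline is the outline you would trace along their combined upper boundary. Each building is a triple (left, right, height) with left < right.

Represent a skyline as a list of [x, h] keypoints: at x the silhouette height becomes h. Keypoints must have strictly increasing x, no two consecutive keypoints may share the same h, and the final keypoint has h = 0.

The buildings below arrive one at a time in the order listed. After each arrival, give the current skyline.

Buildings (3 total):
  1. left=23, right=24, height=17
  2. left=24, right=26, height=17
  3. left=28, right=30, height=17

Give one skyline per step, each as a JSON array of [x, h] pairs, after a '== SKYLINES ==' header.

== SKYLINES ==
[[23,17],[24,0]]
[[23,17],[26,0]]
[[23,17],[26,0],[28,17],[30,0]]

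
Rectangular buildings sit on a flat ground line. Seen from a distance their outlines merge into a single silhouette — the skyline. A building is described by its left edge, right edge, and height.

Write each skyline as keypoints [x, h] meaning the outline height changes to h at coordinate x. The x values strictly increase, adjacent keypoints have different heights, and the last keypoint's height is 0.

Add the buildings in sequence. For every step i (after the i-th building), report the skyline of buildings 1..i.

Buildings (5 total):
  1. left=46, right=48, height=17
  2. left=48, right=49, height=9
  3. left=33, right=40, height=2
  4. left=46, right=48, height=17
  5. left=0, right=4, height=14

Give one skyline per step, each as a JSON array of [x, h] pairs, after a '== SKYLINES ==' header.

== SKYLINES ==
[[46,17],[48,0]]
[[46,17],[48,9],[49,0]]
[[33,2],[40,0],[46,17],[48,9],[49,0]]
[[33,2],[40,0],[46,17],[48,9],[49,0]]
[[0,14],[4,0],[33,2],[40,0],[46,17],[48,9],[49,0]]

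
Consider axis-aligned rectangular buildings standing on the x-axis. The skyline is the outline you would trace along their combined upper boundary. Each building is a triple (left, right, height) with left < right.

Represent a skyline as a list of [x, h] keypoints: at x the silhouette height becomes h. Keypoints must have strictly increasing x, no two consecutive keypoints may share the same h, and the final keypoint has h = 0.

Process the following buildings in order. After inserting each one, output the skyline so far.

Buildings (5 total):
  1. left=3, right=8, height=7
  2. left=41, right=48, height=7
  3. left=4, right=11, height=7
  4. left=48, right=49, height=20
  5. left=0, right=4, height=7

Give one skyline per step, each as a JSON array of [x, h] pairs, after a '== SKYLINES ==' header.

== SKYLINES ==
[[3,7],[8,0]]
[[3,7],[8,0],[41,7],[48,0]]
[[3,7],[11,0],[41,7],[48,0]]
[[3,7],[11,0],[41,7],[48,20],[49,0]]
[[0,7],[11,0],[41,7],[48,20],[49,0]]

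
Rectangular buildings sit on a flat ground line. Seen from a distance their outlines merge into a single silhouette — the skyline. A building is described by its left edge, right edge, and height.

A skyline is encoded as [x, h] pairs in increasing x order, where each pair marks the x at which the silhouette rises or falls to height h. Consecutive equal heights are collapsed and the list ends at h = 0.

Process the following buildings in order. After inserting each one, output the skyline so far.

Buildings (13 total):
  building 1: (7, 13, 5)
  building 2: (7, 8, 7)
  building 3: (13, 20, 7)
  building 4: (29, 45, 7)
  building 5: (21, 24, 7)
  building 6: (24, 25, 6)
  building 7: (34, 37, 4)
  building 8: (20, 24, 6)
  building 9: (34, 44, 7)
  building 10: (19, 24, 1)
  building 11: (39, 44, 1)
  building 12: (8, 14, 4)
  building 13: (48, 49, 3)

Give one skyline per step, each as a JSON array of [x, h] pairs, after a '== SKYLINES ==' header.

== SKYLINES ==
[[7,5],[13,0]]
[[7,7],[8,5],[13,0]]
[[7,7],[8,5],[13,7],[20,0]]
[[7,7],[8,5],[13,7],[20,0],[29,7],[45,0]]
[[7,7],[8,5],[13,7],[20,0],[21,7],[24,0],[29,7],[45,0]]
[[7,7],[8,5],[13,7],[20,0],[21,7],[24,6],[25,0],[29,7],[45,0]]
[[7,7],[8,5],[13,7],[20,0],[21,7],[24,6],[25,0],[29,7],[45,0]]
[[7,7],[8,5],[13,7],[20,6],[21,7],[24,6],[25,0],[29,7],[45,0]]
[[7,7],[8,5],[13,7],[20,6],[21,7],[24,6],[25,0],[29,7],[45,0]]
[[7,7],[8,5],[13,7],[20,6],[21,7],[24,6],[25,0],[29,7],[45,0]]
[[7,7],[8,5],[13,7],[20,6],[21,7],[24,6],[25,0],[29,7],[45,0]]
[[7,7],[8,5],[13,7],[20,6],[21,7],[24,6],[25,0],[29,7],[45,0]]
[[7,7],[8,5],[13,7],[20,6],[21,7],[24,6],[25,0],[29,7],[45,0],[48,3],[49,0]]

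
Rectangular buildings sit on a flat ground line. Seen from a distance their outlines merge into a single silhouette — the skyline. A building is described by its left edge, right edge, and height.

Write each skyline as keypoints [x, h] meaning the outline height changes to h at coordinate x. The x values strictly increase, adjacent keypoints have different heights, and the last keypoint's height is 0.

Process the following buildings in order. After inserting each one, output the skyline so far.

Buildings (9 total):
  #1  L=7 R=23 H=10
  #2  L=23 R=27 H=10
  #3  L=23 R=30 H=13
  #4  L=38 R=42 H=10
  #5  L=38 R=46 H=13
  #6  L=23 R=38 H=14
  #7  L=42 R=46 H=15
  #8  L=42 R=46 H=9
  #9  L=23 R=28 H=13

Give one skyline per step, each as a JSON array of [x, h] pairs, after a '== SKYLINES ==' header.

== SKYLINES ==
[[7,10],[23,0]]
[[7,10],[27,0]]
[[7,10],[23,13],[30,0]]
[[7,10],[23,13],[30,0],[38,10],[42,0]]
[[7,10],[23,13],[30,0],[38,13],[46,0]]
[[7,10],[23,14],[38,13],[46,0]]
[[7,10],[23,14],[38,13],[42,15],[46,0]]
[[7,10],[23,14],[38,13],[42,15],[46,0]]
[[7,10],[23,14],[38,13],[42,15],[46,0]]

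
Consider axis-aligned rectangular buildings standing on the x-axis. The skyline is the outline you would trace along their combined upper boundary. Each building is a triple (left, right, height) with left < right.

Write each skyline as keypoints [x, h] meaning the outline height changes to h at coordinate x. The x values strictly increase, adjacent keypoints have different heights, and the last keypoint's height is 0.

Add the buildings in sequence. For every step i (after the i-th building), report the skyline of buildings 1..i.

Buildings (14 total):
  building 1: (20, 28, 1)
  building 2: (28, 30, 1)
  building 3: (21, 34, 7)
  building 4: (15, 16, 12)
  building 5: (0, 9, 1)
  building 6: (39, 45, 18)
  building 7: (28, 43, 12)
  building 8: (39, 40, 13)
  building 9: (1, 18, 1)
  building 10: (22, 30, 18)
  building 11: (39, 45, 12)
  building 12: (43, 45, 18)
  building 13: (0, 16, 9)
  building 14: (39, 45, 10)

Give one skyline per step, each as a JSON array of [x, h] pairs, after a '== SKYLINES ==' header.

== SKYLINES ==
[[20,1],[28,0]]
[[20,1],[30,0]]
[[20,1],[21,7],[34,0]]
[[15,12],[16,0],[20,1],[21,7],[34,0]]
[[0,1],[9,0],[15,12],[16,0],[20,1],[21,7],[34,0]]
[[0,1],[9,0],[15,12],[16,0],[20,1],[21,7],[34,0],[39,18],[45,0]]
[[0,1],[9,0],[15,12],[16,0],[20,1],[21,7],[28,12],[39,18],[45,0]]
[[0,1],[9,0],[15,12],[16,0],[20,1],[21,7],[28,12],[39,18],[45,0]]
[[0,1],[15,12],[16,1],[18,0],[20,1],[21,7],[28,12],[39,18],[45,0]]
[[0,1],[15,12],[16,1],[18,0],[20,1],[21,7],[22,18],[30,12],[39,18],[45,0]]
[[0,1],[15,12],[16,1],[18,0],[20,1],[21,7],[22,18],[30,12],[39,18],[45,0]]
[[0,1],[15,12],[16,1],[18,0],[20,1],[21,7],[22,18],[30,12],[39,18],[45,0]]
[[0,9],[15,12],[16,1],[18,0],[20,1],[21,7],[22,18],[30,12],[39,18],[45,0]]
[[0,9],[15,12],[16,1],[18,0],[20,1],[21,7],[22,18],[30,12],[39,18],[45,0]]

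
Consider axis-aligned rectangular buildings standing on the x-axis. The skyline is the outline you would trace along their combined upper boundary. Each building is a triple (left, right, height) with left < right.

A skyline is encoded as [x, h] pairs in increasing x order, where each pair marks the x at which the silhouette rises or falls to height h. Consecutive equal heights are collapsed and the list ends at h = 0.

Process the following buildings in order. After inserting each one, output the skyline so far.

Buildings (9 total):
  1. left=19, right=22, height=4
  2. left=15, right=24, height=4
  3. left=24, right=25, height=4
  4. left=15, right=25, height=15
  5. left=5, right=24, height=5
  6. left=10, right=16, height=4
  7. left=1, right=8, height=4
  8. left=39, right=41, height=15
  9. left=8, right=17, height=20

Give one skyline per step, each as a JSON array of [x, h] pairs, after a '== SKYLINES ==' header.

== SKYLINES ==
[[19,4],[22,0]]
[[15,4],[24,0]]
[[15,4],[25,0]]
[[15,15],[25,0]]
[[5,5],[15,15],[25,0]]
[[5,5],[15,15],[25,0]]
[[1,4],[5,5],[15,15],[25,0]]
[[1,4],[5,5],[15,15],[25,0],[39,15],[41,0]]
[[1,4],[5,5],[8,20],[17,15],[25,0],[39,15],[41,0]]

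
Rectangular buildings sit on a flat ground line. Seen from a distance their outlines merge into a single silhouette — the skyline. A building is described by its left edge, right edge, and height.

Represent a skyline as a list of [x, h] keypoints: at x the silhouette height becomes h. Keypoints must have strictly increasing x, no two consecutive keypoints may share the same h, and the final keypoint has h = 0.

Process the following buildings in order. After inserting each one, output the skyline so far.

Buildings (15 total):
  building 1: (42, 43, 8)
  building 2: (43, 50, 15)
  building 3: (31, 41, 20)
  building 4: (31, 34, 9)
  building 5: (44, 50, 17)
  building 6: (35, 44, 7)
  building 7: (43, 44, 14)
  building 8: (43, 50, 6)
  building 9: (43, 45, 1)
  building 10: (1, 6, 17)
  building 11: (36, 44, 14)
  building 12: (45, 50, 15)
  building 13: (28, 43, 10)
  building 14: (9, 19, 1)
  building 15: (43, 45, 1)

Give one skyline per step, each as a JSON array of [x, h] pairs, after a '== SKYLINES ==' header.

== SKYLINES ==
[[42,8],[43,0]]
[[42,8],[43,15],[50,0]]
[[31,20],[41,0],[42,8],[43,15],[50,0]]
[[31,20],[41,0],[42,8],[43,15],[50,0]]
[[31,20],[41,0],[42,8],[43,15],[44,17],[50,0]]
[[31,20],[41,7],[42,8],[43,15],[44,17],[50,0]]
[[31,20],[41,7],[42,8],[43,15],[44,17],[50,0]]
[[31,20],[41,7],[42,8],[43,15],[44,17],[50,0]]
[[31,20],[41,7],[42,8],[43,15],[44,17],[50,0]]
[[1,17],[6,0],[31,20],[41,7],[42,8],[43,15],[44,17],[50,0]]
[[1,17],[6,0],[31,20],[41,14],[43,15],[44,17],[50,0]]
[[1,17],[6,0],[31,20],[41,14],[43,15],[44,17],[50,0]]
[[1,17],[6,0],[28,10],[31,20],[41,14],[43,15],[44,17],[50,0]]
[[1,17],[6,0],[9,1],[19,0],[28,10],[31,20],[41,14],[43,15],[44,17],[50,0]]
[[1,17],[6,0],[9,1],[19,0],[28,10],[31,20],[41,14],[43,15],[44,17],[50,0]]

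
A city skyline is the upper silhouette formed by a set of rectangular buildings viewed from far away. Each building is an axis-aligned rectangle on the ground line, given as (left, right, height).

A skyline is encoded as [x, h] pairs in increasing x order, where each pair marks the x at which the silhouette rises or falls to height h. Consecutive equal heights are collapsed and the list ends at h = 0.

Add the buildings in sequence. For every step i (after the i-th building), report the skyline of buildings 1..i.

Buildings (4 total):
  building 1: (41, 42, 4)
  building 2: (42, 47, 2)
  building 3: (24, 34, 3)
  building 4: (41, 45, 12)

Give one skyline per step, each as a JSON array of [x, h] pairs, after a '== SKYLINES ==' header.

== SKYLINES ==
[[41,4],[42,0]]
[[41,4],[42,2],[47,0]]
[[24,3],[34,0],[41,4],[42,2],[47,0]]
[[24,3],[34,0],[41,12],[45,2],[47,0]]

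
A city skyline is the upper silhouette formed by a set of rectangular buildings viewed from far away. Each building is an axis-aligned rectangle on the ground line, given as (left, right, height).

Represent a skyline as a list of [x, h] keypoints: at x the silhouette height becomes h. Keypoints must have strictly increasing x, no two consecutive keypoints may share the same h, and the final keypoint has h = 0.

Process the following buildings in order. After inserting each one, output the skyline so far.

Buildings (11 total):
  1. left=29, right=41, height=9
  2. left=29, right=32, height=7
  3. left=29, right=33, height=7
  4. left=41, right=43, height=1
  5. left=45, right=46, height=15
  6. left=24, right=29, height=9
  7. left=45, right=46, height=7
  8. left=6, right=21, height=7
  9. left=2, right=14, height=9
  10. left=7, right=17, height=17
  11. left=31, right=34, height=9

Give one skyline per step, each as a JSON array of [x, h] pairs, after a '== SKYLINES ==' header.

== SKYLINES ==
[[29,9],[41,0]]
[[29,9],[41,0]]
[[29,9],[41,0]]
[[29,9],[41,1],[43,0]]
[[29,9],[41,1],[43,0],[45,15],[46,0]]
[[24,9],[41,1],[43,0],[45,15],[46,0]]
[[24,9],[41,1],[43,0],[45,15],[46,0]]
[[6,7],[21,0],[24,9],[41,1],[43,0],[45,15],[46,0]]
[[2,9],[14,7],[21,0],[24,9],[41,1],[43,0],[45,15],[46,0]]
[[2,9],[7,17],[17,7],[21,0],[24,9],[41,1],[43,0],[45,15],[46,0]]
[[2,9],[7,17],[17,7],[21,0],[24,9],[41,1],[43,0],[45,15],[46,0]]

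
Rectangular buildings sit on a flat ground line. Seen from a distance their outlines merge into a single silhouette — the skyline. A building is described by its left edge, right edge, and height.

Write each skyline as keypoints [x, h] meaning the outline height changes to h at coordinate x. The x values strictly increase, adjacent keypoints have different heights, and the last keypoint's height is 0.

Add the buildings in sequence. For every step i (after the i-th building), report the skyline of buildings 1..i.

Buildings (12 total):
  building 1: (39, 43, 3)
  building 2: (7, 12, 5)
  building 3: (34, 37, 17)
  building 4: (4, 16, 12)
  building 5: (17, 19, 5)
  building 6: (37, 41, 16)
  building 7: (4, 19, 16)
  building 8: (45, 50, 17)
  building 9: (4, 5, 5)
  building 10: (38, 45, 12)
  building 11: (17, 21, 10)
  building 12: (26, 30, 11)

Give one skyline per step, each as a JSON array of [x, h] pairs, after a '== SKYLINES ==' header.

== SKYLINES ==
[[39,3],[43,0]]
[[7,5],[12,0],[39,3],[43,0]]
[[7,5],[12,0],[34,17],[37,0],[39,3],[43,0]]
[[4,12],[16,0],[34,17],[37,0],[39,3],[43,0]]
[[4,12],[16,0],[17,5],[19,0],[34,17],[37,0],[39,3],[43,0]]
[[4,12],[16,0],[17,5],[19,0],[34,17],[37,16],[41,3],[43,0]]
[[4,16],[19,0],[34,17],[37,16],[41,3],[43,0]]
[[4,16],[19,0],[34,17],[37,16],[41,3],[43,0],[45,17],[50,0]]
[[4,16],[19,0],[34,17],[37,16],[41,3],[43,0],[45,17],[50,0]]
[[4,16],[19,0],[34,17],[37,16],[41,12],[45,17],[50,0]]
[[4,16],[19,10],[21,0],[34,17],[37,16],[41,12],[45,17],[50,0]]
[[4,16],[19,10],[21,0],[26,11],[30,0],[34,17],[37,16],[41,12],[45,17],[50,0]]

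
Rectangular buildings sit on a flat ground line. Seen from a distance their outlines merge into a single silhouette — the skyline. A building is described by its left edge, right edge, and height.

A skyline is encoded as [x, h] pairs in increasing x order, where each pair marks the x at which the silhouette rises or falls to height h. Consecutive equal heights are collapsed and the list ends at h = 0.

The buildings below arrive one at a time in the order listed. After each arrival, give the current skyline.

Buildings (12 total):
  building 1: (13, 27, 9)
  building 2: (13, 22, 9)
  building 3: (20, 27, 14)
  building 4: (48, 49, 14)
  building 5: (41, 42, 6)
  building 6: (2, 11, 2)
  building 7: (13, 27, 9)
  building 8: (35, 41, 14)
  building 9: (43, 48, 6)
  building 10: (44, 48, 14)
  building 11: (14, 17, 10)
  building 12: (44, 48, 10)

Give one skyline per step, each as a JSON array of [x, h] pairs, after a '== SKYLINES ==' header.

== SKYLINES ==
[[13,9],[27,0]]
[[13,9],[27,0]]
[[13,9],[20,14],[27,0]]
[[13,9],[20,14],[27,0],[48,14],[49,0]]
[[13,9],[20,14],[27,0],[41,6],[42,0],[48,14],[49,0]]
[[2,2],[11,0],[13,9],[20,14],[27,0],[41,6],[42,0],[48,14],[49,0]]
[[2,2],[11,0],[13,9],[20,14],[27,0],[41,6],[42,0],[48,14],[49,0]]
[[2,2],[11,0],[13,9],[20,14],[27,0],[35,14],[41,6],[42,0],[48,14],[49,0]]
[[2,2],[11,0],[13,9],[20,14],[27,0],[35,14],[41,6],[42,0],[43,6],[48,14],[49,0]]
[[2,2],[11,0],[13,9],[20,14],[27,0],[35,14],[41,6],[42,0],[43,6],[44,14],[49,0]]
[[2,2],[11,0],[13,9],[14,10],[17,9],[20,14],[27,0],[35,14],[41,6],[42,0],[43,6],[44,14],[49,0]]
[[2,2],[11,0],[13,9],[14,10],[17,9],[20,14],[27,0],[35,14],[41,6],[42,0],[43,6],[44,14],[49,0]]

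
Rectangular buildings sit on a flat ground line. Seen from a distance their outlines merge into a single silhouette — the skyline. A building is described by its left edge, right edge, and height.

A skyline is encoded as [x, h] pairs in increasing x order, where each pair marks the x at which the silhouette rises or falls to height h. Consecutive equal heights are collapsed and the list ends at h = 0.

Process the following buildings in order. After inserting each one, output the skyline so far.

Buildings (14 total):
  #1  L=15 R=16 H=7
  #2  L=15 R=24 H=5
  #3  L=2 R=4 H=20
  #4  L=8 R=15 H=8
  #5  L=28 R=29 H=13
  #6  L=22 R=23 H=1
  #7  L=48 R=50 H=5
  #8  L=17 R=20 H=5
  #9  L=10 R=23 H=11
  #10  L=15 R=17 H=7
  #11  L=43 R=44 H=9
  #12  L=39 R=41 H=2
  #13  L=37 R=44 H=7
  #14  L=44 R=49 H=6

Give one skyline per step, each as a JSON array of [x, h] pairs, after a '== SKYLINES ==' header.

== SKYLINES ==
[[15,7],[16,0]]
[[15,7],[16,5],[24,0]]
[[2,20],[4,0],[15,7],[16,5],[24,0]]
[[2,20],[4,0],[8,8],[15,7],[16,5],[24,0]]
[[2,20],[4,0],[8,8],[15,7],[16,5],[24,0],[28,13],[29,0]]
[[2,20],[4,0],[8,8],[15,7],[16,5],[24,0],[28,13],[29,0]]
[[2,20],[4,0],[8,8],[15,7],[16,5],[24,0],[28,13],[29,0],[48,5],[50,0]]
[[2,20],[4,0],[8,8],[15,7],[16,5],[24,0],[28,13],[29,0],[48,5],[50,0]]
[[2,20],[4,0],[8,8],[10,11],[23,5],[24,0],[28,13],[29,0],[48,5],[50,0]]
[[2,20],[4,0],[8,8],[10,11],[23,5],[24,0],[28,13],[29,0],[48,5],[50,0]]
[[2,20],[4,0],[8,8],[10,11],[23,5],[24,0],[28,13],[29,0],[43,9],[44,0],[48,5],[50,0]]
[[2,20],[4,0],[8,8],[10,11],[23,5],[24,0],[28,13],[29,0],[39,2],[41,0],[43,9],[44,0],[48,5],[50,0]]
[[2,20],[4,0],[8,8],[10,11],[23,5],[24,0],[28,13],[29,0],[37,7],[43,9],[44,0],[48,5],[50,0]]
[[2,20],[4,0],[8,8],[10,11],[23,5],[24,0],[28,13],[29,0],[37,7],[43,9],[44,6],[49,5],[50,0]]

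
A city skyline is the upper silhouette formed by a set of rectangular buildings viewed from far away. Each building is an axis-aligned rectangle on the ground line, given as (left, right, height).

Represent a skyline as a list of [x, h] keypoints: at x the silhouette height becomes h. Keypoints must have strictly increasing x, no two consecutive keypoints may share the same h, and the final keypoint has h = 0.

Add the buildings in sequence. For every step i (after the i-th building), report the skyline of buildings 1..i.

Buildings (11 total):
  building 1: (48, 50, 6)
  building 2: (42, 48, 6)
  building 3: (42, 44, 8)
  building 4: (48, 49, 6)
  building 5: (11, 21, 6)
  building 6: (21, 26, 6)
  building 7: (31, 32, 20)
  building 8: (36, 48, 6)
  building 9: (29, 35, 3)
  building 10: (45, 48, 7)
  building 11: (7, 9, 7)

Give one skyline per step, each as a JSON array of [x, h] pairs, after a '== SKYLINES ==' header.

== SKYLINES ==
[[48,6],[50,0]]
[[42,6],[50,0]]
[[42,8],[44,6],[50,0]]
[[42,8],[44,6],[50,0]]
[[11,6],[21,0],[42,8],[44,6],[50,0]]
[[11,6],[26,0],[42,8],[44,6],[50,0]]
[[11,6],[26,0],[31,20],[32,0],[42,8],[44,6],[50,0]]
[[11,6],[26,0],[31,20],[32,0],[36,6],[42,8],[44,6],[50,0]]
[[11,6],[26,0],[29,3],[31,20],[32,3],[35,0],[36,6],[42,8],[44,6],[50,0]]
[[11,6],[26,0],[29,3],[31,20],[32,3],[35,0],[36,6],[42,8],[44,6],[45,7],[48,6],[50,0]]
[[7,7],[9,0],[11,6],[26,0],[29,3],[31,20],[32,3],[35,0],[36,6],[42,8],[44,6],[45,7],[48,6],[50,0]]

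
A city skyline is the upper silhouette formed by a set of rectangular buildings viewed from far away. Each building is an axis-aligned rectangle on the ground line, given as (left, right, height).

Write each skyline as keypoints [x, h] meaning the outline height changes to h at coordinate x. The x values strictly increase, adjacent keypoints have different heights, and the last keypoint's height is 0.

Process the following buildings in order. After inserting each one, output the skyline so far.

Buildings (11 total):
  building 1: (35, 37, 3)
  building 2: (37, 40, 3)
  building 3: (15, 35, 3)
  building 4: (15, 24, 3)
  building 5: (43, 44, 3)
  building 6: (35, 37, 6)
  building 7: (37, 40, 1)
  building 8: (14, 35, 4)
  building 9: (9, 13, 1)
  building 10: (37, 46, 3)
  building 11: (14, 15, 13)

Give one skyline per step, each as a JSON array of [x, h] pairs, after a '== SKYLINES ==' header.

== SKYLINES ==
[[35,3],[37,0]]
[[35,3],[40,0]]
[[15,3],[40,0]]
[[15,3],[40,0]]
[[15,3],[40,0],[43,3],[44,0]]
[[15,3],[35,6],[37,3],[40,0],[43,3],[44,0]]
[[15,3],[35,6],[37,3],[40,0],[43,3],[44,0]]
[[14,4],[35,6],[37,3],[40,0],[43,3],[44,0]]
[[9,1],[13,0],[14,4],[35,6],[37,3],[40,0],[43,3],[44,0]]
[[9,1],[13,0],[14,4],[35,6],[37,3],[46,0]]
[[9,1],[13,0],[14,13],[15,4],[35,6],[37,3],[46,0]]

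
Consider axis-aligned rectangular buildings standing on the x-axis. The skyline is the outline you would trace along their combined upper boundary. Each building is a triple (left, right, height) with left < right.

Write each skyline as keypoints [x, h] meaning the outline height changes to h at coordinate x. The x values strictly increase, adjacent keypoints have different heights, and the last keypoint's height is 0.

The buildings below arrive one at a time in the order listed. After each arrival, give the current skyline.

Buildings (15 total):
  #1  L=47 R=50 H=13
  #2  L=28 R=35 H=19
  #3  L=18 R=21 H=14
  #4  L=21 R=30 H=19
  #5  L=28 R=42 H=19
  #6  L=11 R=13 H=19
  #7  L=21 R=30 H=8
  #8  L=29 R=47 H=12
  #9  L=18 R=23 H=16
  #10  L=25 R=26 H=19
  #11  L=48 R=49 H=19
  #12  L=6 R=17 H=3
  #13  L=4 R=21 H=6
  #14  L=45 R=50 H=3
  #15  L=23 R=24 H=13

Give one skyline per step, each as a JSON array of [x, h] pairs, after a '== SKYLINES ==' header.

== SKYLINES ==
[[47,13],[50,0]]
[[28,19],[35,0],[47,13],[50,0]]
[[18,14],[21,0],[28,19],[35,0],[47,13],[50,0]]
[[18,14],[21,19],[35,0],[47,13],[50,0]]
[[18,14],[21,19],[42,0],[47,13],[50,0]]
[[11,19],[13,0],[18,14],[21,19],[42,0],[47,13],[50,0]]
[[11,19],[13,0],[18,14],[21,19],[42,0],[47,13],[50,0]]
[[11,19],[13,0],[18,14],[21,19],[42,12],[47,13],[50,0]]
[[11,19],[13,0],[18,16],[21,19],[42,12],[47,13],[50,0]]
[[11,19],[13,0],[18,16],[21,19],[42,12],[47,13],[50,0]]
[[11,19],[13,0],[18,16],[21,19],[42,12],[47,13],[48,19],[49,13],[50,0]]
[[6,3],[11,19],[13,3],[17,0],[18,16],[21,19],[42,12],[47,13],[48,19],[49,13],[50,0]]
[[4,6],[11,19],[13,6],[18,16],[21,19],[42,12],[47,13],[48,19],[49,13],[50,0]]
[[4,6],[11,19],[13,6],[18,16],[21,19],[42,12],[47,13],[48,19],[49,13],[50,0]]
[[4,6],[11,19],[13,6],[18,16],[21,19],[42,12],[47,13],[48,19],[49,13],[50,0]]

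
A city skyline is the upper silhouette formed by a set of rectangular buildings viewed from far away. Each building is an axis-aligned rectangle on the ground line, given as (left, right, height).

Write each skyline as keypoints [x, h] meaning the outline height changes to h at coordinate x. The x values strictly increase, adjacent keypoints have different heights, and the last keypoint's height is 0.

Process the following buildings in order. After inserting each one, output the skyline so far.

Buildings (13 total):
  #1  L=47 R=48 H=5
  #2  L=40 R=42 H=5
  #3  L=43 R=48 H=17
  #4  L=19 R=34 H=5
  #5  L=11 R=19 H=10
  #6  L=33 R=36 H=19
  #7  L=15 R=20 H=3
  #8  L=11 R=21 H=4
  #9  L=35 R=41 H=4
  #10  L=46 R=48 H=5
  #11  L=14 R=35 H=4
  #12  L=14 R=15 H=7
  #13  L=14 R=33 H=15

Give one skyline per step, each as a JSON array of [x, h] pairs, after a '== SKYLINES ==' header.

== SKYLINES ==
[[47,5],[48,0]]
[[40,5],[42,0],[47,5],[48,0]]
[[40,5],[42,0],[43,17],[48,0]]
[[19,5],[34,0],[40,5],[42,0],[43,17],[48,0]]
[[11,10],[19,5],[34,0],[40,5],[42,0],[43,17],[48,0]]
[[11,10],[19,5],[33,19],[36,0],[40,5],[42,0],[43,17],[48,0]]
[[11,10],[19,5],[33,19],[36,0],[40,5],[42,0],[43,17],[48,0]]
[[11,10],[19,5],[33,19],[36,0],[40,5],[42,0],[43,17],[48,0]]
[[11,10],[19,5],[33,19],[36,4],[40,5],[42,0],[43,17],[48,0]]
[[11,10],[19,5],[33,19],[36,4],[40,5],[42,0],[43,17],[48,0]]
[[11,10],[19,5],[33,19],[36,4],[40,5],[42,0],[43,17],[48,0]]
[[11,10],[19,5],[33,19],[36,4],[40,5],[42,0],[43,17],[48,0]]
[[11,10],[14,15],[33,19],[36,4],[40,5],[42,0],[43,17],[48,0]]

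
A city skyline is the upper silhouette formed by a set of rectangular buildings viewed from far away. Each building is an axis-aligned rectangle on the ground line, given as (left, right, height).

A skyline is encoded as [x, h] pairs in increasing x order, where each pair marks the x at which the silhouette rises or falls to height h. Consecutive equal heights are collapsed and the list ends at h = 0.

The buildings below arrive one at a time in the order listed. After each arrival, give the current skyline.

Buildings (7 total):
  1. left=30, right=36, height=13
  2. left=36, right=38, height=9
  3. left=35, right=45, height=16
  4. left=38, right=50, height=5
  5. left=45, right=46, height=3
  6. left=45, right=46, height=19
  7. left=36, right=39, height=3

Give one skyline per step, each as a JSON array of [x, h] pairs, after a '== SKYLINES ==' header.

== SKYLINES ==
[[30,13],[36,0]]
[[30,13],[36,9],[38,0]]
[[30,13],[35,16],[45,0]]
[[30,13],[35,16],[45,5],[50,0]]
[[30,13],[35,16],[45,5],[50,0]]
[[30,13],[35,16],[45,19],[46,5],[50,0]]
[[30,13],[35,16],[45,19],[46,5],[50,0]]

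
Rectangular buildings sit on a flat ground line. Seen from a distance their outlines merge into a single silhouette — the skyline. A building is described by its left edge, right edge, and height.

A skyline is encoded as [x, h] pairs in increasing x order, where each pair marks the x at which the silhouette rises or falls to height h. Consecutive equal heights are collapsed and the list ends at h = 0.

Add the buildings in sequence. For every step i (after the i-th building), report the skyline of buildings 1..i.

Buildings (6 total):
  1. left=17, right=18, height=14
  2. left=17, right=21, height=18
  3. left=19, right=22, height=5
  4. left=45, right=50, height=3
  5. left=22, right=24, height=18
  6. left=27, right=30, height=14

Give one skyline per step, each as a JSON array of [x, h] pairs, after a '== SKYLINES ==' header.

== SKYLINES ==
[[17,14],[18,0]]
[[17,18],[21,0]]
[[17,18],[21,5],[22,0]]
[[17,18],[21,5],[22,0],[45,3],[50,0]]
[[17,18],[21,5],[22,18],[24,0],[45,3],[50,0]]
[[17,18],[21,5],[22,18],[24,0],[27,14],[30,0],[45,3],[50,0]]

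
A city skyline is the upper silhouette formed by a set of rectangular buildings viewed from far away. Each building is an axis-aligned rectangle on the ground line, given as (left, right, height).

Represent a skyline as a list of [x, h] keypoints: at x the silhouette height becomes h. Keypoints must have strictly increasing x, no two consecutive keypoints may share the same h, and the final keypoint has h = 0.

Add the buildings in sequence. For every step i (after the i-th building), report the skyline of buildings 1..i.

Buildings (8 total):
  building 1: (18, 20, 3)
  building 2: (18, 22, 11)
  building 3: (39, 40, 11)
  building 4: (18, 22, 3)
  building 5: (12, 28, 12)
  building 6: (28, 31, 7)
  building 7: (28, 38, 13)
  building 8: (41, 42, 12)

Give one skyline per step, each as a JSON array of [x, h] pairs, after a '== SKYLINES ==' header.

== SKYLINES ==
[[18,3],[20,0]]
[[18,11],[22,0]]
[[18,11],[22,0],[39,11],[40,0]]
[[18,11],[22,0],[39,11],[40,0]]
[[12,12],[28,0],[39,11],[40,0]]
[[12,12],[28,7],[31,0],[39,11],[40,0]]
[[12,12],[28,13],[38,0],[39,11],[40,0]]
[[12,12],[28,13],[38,0],[39,11],[40,0],[41,12],[42,0]]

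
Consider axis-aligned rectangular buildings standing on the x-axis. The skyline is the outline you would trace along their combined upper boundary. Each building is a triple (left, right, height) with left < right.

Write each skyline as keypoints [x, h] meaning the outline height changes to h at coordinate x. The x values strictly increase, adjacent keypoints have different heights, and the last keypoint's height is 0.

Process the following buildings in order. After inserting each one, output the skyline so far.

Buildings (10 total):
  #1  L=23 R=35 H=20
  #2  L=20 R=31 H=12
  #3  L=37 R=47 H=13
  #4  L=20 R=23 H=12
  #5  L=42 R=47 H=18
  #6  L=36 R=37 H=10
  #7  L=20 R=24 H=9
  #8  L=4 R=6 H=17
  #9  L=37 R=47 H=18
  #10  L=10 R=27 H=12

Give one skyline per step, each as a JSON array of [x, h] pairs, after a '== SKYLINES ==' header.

== SKYLINES ==
[[23,20],[35,0]]
[[20,12],[23,20],[35,0]]
[[20,12],[23,20],[35,0],[37,13],[47,0]]
[[20,12],[23,20],[35,0],[37,13],[47,0]]
[[20,12],[23,20],[35,0],[37,13],[42,18],[47,0]]
[[20,12],[23,20],[35,0],[36,10],[37,13],[42,18],[47,0]]
[[20,12],[23,20],[35,0],[36,10],[37,13],[42,18],[47,0]]
[[4,17],[6,0],[20,12],[23,20],[35,0],[36,10],[37,13],[42,18],[47,0]]
[[4,17],[6,0],[20,12],[23,20],[35,0],[36,10],[37,18],[47,0]]
[[4,17],[6,0],[10,12],[23,20],[35,0],[36,10],[37,18],[47,0]]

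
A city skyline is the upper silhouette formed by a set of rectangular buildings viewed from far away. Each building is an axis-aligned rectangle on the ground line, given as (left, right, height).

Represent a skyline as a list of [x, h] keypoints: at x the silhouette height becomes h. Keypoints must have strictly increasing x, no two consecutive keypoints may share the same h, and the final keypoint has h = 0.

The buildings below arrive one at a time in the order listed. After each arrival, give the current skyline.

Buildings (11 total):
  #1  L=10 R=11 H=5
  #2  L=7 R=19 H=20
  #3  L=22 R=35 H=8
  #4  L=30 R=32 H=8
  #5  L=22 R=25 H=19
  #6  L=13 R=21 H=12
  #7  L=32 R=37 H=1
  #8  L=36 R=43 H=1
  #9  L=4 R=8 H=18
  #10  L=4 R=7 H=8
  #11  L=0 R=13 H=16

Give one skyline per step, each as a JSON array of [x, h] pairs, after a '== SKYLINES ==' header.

== SKYLINES ==
[[10,5],[11,0]]
[[7,20],[19,0]]
[[7,20],[19,0],[22,8],[35,0]]
[[7,20],[19,0],[22,8],[35,0]]
[[7,20],[19,0],[22,19],[25,8],[35,0]]
[[7,20],[19,12],[21,0],[22,19],[25,8],[35,0]]
[[7,20],[19,12],[21,0],[22,19],[25,8],[35,1],[37,0]]
[[7,20],[19,12],[21,0],[22,19],[25,8],[35,1],[43,0]]
[[4,18],[7,20],[19,12],[21,0],[22,19],[25,8],[35,1],[43,0]]
[[4,18],[7,20],[19,12],[21,0],[22,19],[25,8],[35,1],[43,0]]
[[0,16],[4,18],[7,20],[19,12],[21,0],[22,19],[25,8],[35,1],[43,0]]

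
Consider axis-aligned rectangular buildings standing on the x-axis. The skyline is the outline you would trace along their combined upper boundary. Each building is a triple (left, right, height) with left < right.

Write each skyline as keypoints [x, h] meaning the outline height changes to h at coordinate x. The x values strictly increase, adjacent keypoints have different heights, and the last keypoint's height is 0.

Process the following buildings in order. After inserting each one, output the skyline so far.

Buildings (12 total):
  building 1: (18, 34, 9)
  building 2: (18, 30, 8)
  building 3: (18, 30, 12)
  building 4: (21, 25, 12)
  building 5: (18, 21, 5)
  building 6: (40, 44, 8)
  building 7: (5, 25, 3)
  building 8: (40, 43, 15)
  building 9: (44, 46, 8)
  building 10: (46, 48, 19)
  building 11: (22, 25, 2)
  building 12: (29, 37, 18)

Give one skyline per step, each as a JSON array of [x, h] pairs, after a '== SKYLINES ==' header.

== SKYLINES ==
[[18,9],[34,0]]
[[18,9],[34,0]]
[[18,12],[30,9],[34,0]]
[[18,12],[30,9],[34,0]]
[[18,12],[30,9],[34,0]]
[[18,12],[30,9],[34,0],[40,8],[44,0]]
[[5,3],[18,12],[30,9],[34,0],[40,8],[44,0]]
[[5,3],[18,12],[30,9],[34,0],[40,15],[43,8],[44,0]]
[[5,3],[18,12],[30,9],[34,0],[40,15],[43,8],[46,0]]
[[5,3],[18,12],[30,9],[34,0],[40,15],[43,8],[46,19],[48,0]]
[[5,3],[18,12],[30,9],[34,0],[40,15],[43,8],[46,19],[48,0]]
[[5,3],[18,12],[29,18],[37,0],[40,15],[43,8],[46,19],[48,0]]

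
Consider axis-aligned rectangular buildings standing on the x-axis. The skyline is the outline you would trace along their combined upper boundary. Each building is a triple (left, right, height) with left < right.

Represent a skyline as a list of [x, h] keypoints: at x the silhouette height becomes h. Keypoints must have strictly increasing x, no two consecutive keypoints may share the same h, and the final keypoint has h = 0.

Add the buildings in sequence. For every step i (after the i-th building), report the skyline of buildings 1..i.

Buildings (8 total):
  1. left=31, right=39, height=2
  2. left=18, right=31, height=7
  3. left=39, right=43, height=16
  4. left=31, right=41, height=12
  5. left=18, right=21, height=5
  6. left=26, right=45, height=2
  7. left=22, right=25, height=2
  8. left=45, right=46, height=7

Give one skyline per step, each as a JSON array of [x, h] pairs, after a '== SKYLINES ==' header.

== SKYLINES ==
[[31,2],[39,0]]
[[18,7],[31,2],[39,0]]
[[18,7],[31,2],[39,16],[43,0]]
[[18,7],[31,12],[39,16],[43,0]]
[[18,7],[31,12],[39,16],[43,0]]
[[18,7],[31,12],[39,16],[43,2],[45,0]]
[[18,7],[31,12],[39,16],[43,2],[45,0]]
[[18,7],[31,12],[39,16],[43,2],[45,7],[46,0]]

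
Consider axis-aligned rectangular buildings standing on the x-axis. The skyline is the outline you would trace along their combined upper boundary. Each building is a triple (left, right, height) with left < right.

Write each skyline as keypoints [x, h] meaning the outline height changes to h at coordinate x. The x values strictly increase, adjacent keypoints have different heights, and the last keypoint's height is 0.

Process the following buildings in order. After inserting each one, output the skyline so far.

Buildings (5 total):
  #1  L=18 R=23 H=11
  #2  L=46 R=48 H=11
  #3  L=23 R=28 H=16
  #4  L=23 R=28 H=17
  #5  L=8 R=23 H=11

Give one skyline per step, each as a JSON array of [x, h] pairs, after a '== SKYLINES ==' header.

== SKYLINES ==
[[18,11],[23,0]]
[[18,11],[23,0],[46,11],[48,0]]
[[18,11],[23,16],[28,0],[46,11],[48,0]]
[[18,11],[23,17],[28,0],[46,11],[48,0]]
[[8,11],[23,17],[28,0],[46,11],[48,0]]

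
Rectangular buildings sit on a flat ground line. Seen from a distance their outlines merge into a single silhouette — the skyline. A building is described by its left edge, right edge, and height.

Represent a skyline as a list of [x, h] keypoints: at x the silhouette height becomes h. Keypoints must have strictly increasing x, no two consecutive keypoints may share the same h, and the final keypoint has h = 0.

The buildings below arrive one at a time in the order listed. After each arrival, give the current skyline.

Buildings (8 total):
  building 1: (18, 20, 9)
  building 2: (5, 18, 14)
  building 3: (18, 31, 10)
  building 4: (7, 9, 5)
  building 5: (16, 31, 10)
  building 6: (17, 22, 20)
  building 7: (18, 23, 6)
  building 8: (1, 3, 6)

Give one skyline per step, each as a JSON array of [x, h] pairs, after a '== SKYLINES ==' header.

== SKYLINES ==
[[18,9],[20,0]]
[[5,14],[18,9],[20,0]]
[[5,14],[18,10],[31,0]]
[[5,14],[18,10],[31,0]]
[[5,14],[18,10],[31,0]]
[[5,14],[17,20],[22,10],[31,0]]
[[5,14],[17,20],[22,10],[31,0]]
[[1,6],[3,0],[5,14],[17,20],[22,10],[31,0]]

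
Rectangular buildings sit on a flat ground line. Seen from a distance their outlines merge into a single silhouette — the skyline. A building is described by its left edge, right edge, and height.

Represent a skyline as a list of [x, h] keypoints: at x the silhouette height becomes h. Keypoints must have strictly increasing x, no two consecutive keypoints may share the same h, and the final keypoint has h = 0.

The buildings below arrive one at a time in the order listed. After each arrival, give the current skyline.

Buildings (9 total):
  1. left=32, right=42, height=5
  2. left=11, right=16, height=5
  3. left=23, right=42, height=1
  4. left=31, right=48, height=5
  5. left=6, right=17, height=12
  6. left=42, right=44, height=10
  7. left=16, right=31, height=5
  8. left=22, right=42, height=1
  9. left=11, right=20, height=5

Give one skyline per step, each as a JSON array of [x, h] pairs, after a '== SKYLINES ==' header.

== SKYLINES ==
[[32,5],[42,0]]
[[11,5],[16,0],[32,5],[42,0]]
[[11,5],[16,0],[23,1],[32,5],[42,0]]
[[11,5],[16,0],[23,1],[31,5],[48,0]]
[[6,12],[17,0],[23,1],[31,5],[48,0]]
[[6,12],[17,0],[23,1],[31,5],[42,10],[44,5],[48,0]]
[[6,12],[17,5],[42,10],[44,5],[48,0]]
[[6,12],[17,5],[42,10],[44,5],[48,0]]
[[6,12],[17,5],[42,10],[44,5],[48,0]]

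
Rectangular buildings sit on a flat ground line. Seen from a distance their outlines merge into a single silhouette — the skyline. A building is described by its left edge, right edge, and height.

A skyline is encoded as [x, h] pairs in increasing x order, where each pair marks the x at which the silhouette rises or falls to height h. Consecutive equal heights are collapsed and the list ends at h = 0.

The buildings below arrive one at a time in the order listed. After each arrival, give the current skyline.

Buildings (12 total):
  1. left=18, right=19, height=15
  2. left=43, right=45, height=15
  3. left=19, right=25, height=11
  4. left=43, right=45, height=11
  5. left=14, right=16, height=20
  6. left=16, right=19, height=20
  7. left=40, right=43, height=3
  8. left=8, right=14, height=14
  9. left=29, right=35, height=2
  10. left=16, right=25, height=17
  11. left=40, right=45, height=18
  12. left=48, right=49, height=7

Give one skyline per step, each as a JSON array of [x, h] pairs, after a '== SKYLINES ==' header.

== SKYLINES ==
[[18,15],[19,0]]
[[18,15],[19,0],[43,15],[45,0]]
[[18,15],[19,11],[25,0],[43,15],[45,0]]
[[18,15],[19,11],[25,0],[43,15],[45,0]]
[[14,20],[16,0],[18,15],[19,11],[25,0],[43,15],[45,0]]
[[14,20],[19,11],[25,0],[43,15],[45,0]]
[[14,20],[19,11],[25,0],[40,3],[43,15],[45,0]]
[[8,14],[14,20],[19,11],[25,0],[40,3],[43,15],[45,0]]
[[8,14],[14,20],[19,11],[25,0],[29,2],[35,0],[40,3],[43,15],[45,0]]
[[8,14],[14,20],[19,17],[25,0],[29,2],[35,0],[40,3],[43,15],[45,0]]
[[8,14],[14,20],[19,17],[25,0],[29,2],[35,0],[40,18],[45,0]]
[[8,14],[14,20],[19,17],[25,0],[29,2],[35,0],[40,18],[45,0],[48,7],[49,0]]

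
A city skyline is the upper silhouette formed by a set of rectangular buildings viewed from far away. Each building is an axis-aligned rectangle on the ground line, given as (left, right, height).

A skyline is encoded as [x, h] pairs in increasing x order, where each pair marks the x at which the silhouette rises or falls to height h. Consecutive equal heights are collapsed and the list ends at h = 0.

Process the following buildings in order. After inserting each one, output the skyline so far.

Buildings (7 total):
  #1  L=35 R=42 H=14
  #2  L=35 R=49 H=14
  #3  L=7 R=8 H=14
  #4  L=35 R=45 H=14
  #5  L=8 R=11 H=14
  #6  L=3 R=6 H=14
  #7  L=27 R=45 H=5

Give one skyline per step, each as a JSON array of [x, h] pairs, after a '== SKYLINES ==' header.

== SKYLINES ==
[[35,14],[42,0]]
[[35,14],[49,0]]
[[7,14],[8,0],[35,14],[49,0]]
[[7,14],[8,0],[35,14],[49,0]]
[[7,14],[11,0],[35,14],[49,0]]
[[3,14],[6,0],[7,14],[11,0],[35,14],[49,0]]
[[3,14],[6,0],[7,14],[11,0],[27,5],[35,14],[49,0]]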